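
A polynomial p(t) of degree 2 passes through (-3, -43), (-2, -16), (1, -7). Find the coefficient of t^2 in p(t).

-6

Write p(t) = at^2 + bt + c. Substituting each data point gives a linear system:
  9a - 3b + c = -43
  4a - 2b + c = -16
  a + b + c = -7
Solving the system yields a = -6, b = -3, c = 2.
So p(t) = -6t^2 - 3t + 2.
The leading coefficient is -6.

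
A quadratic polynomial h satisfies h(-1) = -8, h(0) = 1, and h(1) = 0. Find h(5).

-104

Using the Lagrange interpolation formula with nodes -1, 0, 1:
  L_0(t) = t(t - 1) / 2
  L_1(t) = (t + 1)(t - 1) / -1
  L_2(t) = (t + 1)t / 2
Then h(t) = -8·L_0(t) + 1·L_1(t) + 0·L_2(t).
Expanding and collecting terms gives h(t) = -5t^2 + 4t + 1.
Evaluating at t = 5: h(5) = -104.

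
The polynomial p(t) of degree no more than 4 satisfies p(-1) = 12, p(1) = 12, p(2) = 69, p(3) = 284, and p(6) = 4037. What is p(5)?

1980

Using the Lagrange interpolation formula with nodes -1, 1, 2, 3, 6:
  L_0(t) = (t - 1)(t - 2)(t - 3)(t - 6) / 168
  L_1(t) = (t + 1)(t - 2)(t - 3)(t - 6) / -20
  L_2(t) = (t + 1)(t - 1)(t - 3)(t - 6) / 12
  L_3(t) = (t + 1)(t - 1)(t - 2)(t - 6) / -24
  L_4(t) = (t + 1)(t - 1)(t - 2)(t - 3) / 420
Then p(t) = 12·L_0(t) + 12·L_1(t) + 69·L_2(t) + 284·L_3(t) + 4037·L_4(t).
Expanding and collecting terms gives p(t) = 3t⁴ + 4t² + 5.
Evaluating at t = 5: p(5) = 1980.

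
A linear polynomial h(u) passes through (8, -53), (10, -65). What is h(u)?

Write h(u) = au + b. Substituting each data point gives a linear system:
  8a + b = -53
  10a + b = -65
Solving the system yields a = -6, b = -5.
So h(u) = -6u - 5.
Check: h(8) = -53. ✓

h(u) = -6u - 5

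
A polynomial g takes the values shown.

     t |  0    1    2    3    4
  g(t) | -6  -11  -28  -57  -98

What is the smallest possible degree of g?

2

Forward differences of the values at t = 0, 1, 2, 3, 4:
  g  : -6  -11  -28  -57  -98
  Δ  : -5  -17  -29  -41
  Δ^2: -12  -12  -12
  Δ^3: 0  0
  Δ^4: 0
The second differences are constant (-12) and nonzero, while all higher differences vanish, so the minimal degree is 2.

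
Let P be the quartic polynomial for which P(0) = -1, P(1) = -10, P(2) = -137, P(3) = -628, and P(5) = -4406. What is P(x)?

P(x) = -6x^4 - 5x^3 - 2x^2 + 4x - 1

Using the Lagrange interpolation formula with nodes 0, 1, 2, 3, 5:
  L_0(x) = (x - 1)(x - 2)(x - 3)(x - 5) / 30
  L_1(x) = x(x - 2)(x - 3)(x - 5) / -8
  L_2(x) = x(x - 1)(x - 3)(x - 5) / 6
  L_3(x) = x(x - 1)(x - 2)(x - 5) / -12
  L_4(x) = x(x - 1)(x - 2)(x - 3) / 120
Then P(x) = -1·L_0(x) - 10·L_1(x) - 137·L_2(x) - 628·L_3(x) - 4406·L_4(x).
Expanding and collecting terms gives P(x) = -6x^4 - 5x^3 - 2x^2 + 4x - 1.
Check: P(5) = -4406. ✓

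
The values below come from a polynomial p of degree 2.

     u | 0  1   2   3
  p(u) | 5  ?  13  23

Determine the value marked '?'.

7

On equispaced nodes a degree-2 polynomial has vanishing third forward difference, so
  - p(0) + 3·p(1) - 3·p(2) + p(3) = 0.
Substituting the known values and solving for p(1):
  3·p(1) = 21
  p(1) = 7.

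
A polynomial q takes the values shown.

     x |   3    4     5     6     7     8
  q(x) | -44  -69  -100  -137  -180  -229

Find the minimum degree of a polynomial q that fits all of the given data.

Forward differences of the values at x = 3, 4, 5, 6, 7, 8:
  q  : -44  -69  -100  -137  -180  -229
  Δ  : -25  -31  -37  -43  -49
  Δ^2: -6  -6  -6  -6
  Δ^3: 0  0  0
  Δ^4: 0  0
  Δ^5: 0
The second differences are constant (-6) and nonzero, while all higher differences vanish, so the minimal degree is 2.

2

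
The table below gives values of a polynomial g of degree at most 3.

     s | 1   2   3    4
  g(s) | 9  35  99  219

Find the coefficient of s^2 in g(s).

1

Write g(s) = as^3 + bs^2 + cs + d. Substituting each data point gives a linear system:
  a + b + c + d = 9
  8a + 4b + 2c + d = 35
  27a + 9b + 3c + d = 99
  64a + 16b + 4c + d = 219
Solving the system yields a = 3, b = 1, c = 2, d = 3.
So g(s) = 3s^3 + s^2 + 2s + 3.
The coefficient of s^2 is 1.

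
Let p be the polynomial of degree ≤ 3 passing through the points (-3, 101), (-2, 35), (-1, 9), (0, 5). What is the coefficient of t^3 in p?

Write p(t) = at^3 + bt^2 + ct + d. Substituting each data point gives a linear system:
  -27a + 9b - 3c + d = 101
  -8a + 4b - 2c + d = 35
  -a + b - c + d = 9
  d = 5
Solving the system yields a = -3, b = 2, c = 1, d = 5.
So p(t) = -3t³ + 2t² + t + 5.
The leading coefficient is -3.

-3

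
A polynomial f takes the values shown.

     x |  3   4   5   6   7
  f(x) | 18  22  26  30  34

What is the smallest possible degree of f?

Forward differences of the values at x = 3, 4, 5, 6, 7:
  f  : 18  22  26  30  34
  Δ  : 4  4  4  4
  Δ^2: 0  0  0
  Δ^3: 0  0
  Δ^4: 0
The first differences are constant (4) and nonzero, while all higher differences vanish, so the minimal degree is 1.

1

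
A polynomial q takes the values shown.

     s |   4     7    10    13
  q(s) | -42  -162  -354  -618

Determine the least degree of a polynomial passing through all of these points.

Forward differences of the values at s = 4, 7, 10, 13:
  q  : -42  -162  -354  -618
  Δ  : -120  -192  -264
  Δ^2: -72  -72
  Δ^3: 0
The second differences are constant (-72) and nonzero, while all higher differences vanish, so the minimal degree is 2.

2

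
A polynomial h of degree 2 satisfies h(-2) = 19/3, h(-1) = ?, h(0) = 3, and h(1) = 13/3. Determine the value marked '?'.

11/3

On equispaced nodes a degree-2 polynomial has vanishing third forward difference, so
  - h(-2) + 3·h(-1) - 3·h(0) + h(1) = 0.
Substituting the known values and solving for h(-1):
  3·h(-1) = 11
  h(-1) = 11/3.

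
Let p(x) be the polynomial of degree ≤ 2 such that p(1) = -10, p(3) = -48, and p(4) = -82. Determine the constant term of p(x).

Write p(x) = ax^2 + bx + c. Substituting each data point gives a linear system:
  a + b + c = -10
  9a + 3b + c = -48
  16a + 4b + c = -82
Solving the system yields a = -5, b = 1, c = -6.
So p(x) = -5x² + x - 6.
The constant term is -6.

-6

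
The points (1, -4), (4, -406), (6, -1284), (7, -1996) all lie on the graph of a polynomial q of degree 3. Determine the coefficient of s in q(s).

1

Write q(s) = as^3 + bs^2 + cs + d. Substituting each data point gives a linear system:
  a + b + c + d = -4
  64a + 16b + 4c + d = -406
  216a + 36b + 6c + d = -1284
  343a + 49b + 7c + d = -1996
Solving the system yields a = -5, b = -6, c = 1, d = 6.
So q(s) = -5s^3 - 6s^2 + s + 6.
The coefficient of s is 1.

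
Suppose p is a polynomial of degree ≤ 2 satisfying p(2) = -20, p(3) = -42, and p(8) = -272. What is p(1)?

Write p(n) = an^2 + bn + c. Substituting each data point gives a linear system:
  4a + 2b + c = -20
  9a + 3b + c = -42
  64a + 8b + c = -272
Solving the system yields a = -4, b = -2, c = 0.
So p(n) = -4n² - 2n.
Then p(1) = -6.

-6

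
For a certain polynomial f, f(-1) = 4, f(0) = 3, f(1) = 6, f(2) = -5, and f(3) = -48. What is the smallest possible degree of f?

3

Forward differences of the values at u = -1, 0, 1, 2, 3:
  f  : 4  3  6  -5  -48
  Δ  : -1  3  -11  -43
  Δ^2: 4  -14  -32
  Δ^3: -18  -18
  Δ^4: 0
The third differences are constant (-18) and nonzero, while all higher differences vanish, so the minimal degree is 3.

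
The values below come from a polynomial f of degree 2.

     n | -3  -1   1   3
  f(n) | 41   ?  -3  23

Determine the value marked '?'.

On equispaced nodes a degree-2 polynomial has vanishing third forward difference, so
  - f(-3) + 3·f(-1) - 3·f(1) + f(3) = 0.
Substituting the known values and solving for f(-1):
  3·f(-1) = 9
  f(-1) = 3.

3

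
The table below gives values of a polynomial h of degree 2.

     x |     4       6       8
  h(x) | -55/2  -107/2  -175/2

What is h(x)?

h(x) = -x^2 - 3x + 1/2

Write h(x) = ax^2 + bx + c. Substituting each data point gives a linear system:
  16a + 4b + c = -55/2
  36a + 6b + c = -107/2
  64a + 8b + c = -175/2
Solving the system yields a = -1, b = -3, c = 1/2.
So h(x) = -x² - 3x + 1/2.
Check: h(4) = -55/2. ✓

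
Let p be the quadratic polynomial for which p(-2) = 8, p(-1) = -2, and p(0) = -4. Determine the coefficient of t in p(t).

Write p(t) = at^2 + bt + c. Substituting each data point gives a linear system:
  4a - 2b + c = 8
  a - b + c = -2
  c = -4
Solving the system yields a = 4, b = 2, c = -4.
So p(t) = 4t² + 2t - 4.
The coefficient of t is 2.

2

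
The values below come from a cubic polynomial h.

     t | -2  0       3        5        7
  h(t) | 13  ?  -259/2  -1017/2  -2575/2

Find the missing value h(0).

4

The 4 known points determine the degree-3 polynomial uniquely.
Write h(t) = at^3 + bt^2 + ct + d. Substituting each data point gives a linear system:
  -8a + 4b - 2c + d = 13
  27a + 9b + 3c + d = -259/2
  125a + 25b + 5c + d = -1017/2
  343a + 49b + 7c + d = -2575/2
Solving the system yields a = -3, b = -5, c = -5/2, d = 4.
So h(t) = -3t³ - 5t² - (5/2)t + 4.
Then h(0) = 4.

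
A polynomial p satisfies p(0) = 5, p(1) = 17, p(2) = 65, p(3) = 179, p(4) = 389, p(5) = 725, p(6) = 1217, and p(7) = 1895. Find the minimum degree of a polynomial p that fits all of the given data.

Forward differences of the values at n = 0, 1, 2, 3, 4, 5, 6, 7:
  p  : 5  17  65  179  389  725  1217  1895
  Δ  : 12  48  114  210  336  492  678
  Δ^2: 36  66  96  126  156  186
  Δ^3: 30  30  30  30  30
  Δ^4: 0  0  0  0
  Δ^5: 0  0  0
  Δ^6: 0  0
  Δ^7: 0
The third differences are constant (30) and nonzero, while all higher differences vanish, so the minimal degree is 3.

3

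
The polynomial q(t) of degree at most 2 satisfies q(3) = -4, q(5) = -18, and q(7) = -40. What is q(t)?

q(t) = -t^2 + t + 2

Using the Lagrange interpolation formula with nodes 3, 5, 7:
  L_0(t) = (t - 5)(t - 7) / 8
  L_1(t) = (t - 3)(t - 7) / -4
  L_2(t) = (t - 3)(t - 5) / 8
Then q(t) = -4·L_0(t) - 18·L_1(t) - 40·L_2(t).
Expanding and collecting terms gives q(t) = -t² + t + 2.
Check: q(3) = -4. ✓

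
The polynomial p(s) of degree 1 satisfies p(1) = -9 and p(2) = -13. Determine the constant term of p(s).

-5

Write p(s) = as + b. Substituting each data point gives a linear system:
  a + b = -9
  2a + b = -13
Solving the system yields a = -4, b = -5.
So p(s) = -4s - 5.
The constant term is -5.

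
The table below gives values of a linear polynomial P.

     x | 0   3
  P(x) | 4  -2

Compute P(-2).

Write P(x) = ax + b. Substituting each data point gives a linear system:
  b = 4
  3a + b = -2
Solving the system yields a = -2, b = 4.
So P(x) = -2x + 4.
Then P(-2) = 8.

8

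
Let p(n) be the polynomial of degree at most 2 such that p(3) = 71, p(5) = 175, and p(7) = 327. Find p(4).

Write p(n) = an^2 + bn + c. Substituting each data point gives a linear system:
  9a + 3b + c = 71
  25a + 5b + c = 175
  49a + 7b + c = 327
Solving the system yields a = 6, b = 4, c = 5.
So p(n) = 6n² + 4n + 5.
Then p(4) = 117.

117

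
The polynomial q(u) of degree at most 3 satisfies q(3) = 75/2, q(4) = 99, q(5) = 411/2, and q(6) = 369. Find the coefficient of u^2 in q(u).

Write q(u) = au^3 + bu^2 + cu + d. Substituting each data point gives a linear system:
  27a + 9b + 3c + d = 75/2
  64a + 16b + 4c + d = 99
  125a + 25b + 5c + d = 411/2
  216a + 36b + 6c + d = 369
Solving the system yields a = 2, b = -3/2, c = -2, d = 3.
So q(u) = 2u^3 - (3/2)u^2 - 2u + 3.
The coefficient of u^2 is -3/2.

-3/2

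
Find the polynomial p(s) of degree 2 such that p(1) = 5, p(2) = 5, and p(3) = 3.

p(s) = -s^2 + 3s + 3

Write p(s) = as^2 + bs + c. Substituting each data point gives a linear system:
  a + b + c = 5
  4a + 2b + c = 5
  9a + 3b + c = 3
Solving the system yields a = -1, b = 3, c = 3.
So p(s) = -s² + 3s + 3.
Check: p(3) = 3. ✓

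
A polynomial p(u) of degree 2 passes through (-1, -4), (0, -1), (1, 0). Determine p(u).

Write p(u) = au^2 + bu + c. Substituting each data point gives a linear system:
  a - b + c = -4
  c = -1
  a + b + c = 0
Solving the system yields a = -1, b = 2, c = -1.
So p(u) = -u² + 2u - 1.
Check: p(-1) = -4. ✓

p(u) = -u^2 + 2u - 1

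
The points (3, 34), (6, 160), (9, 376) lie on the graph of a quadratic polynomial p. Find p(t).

p(t) = 5t^2 - 3t - 2

Using the Lagrange interpolation formula with nodes 3, 6, 9:
  L_0(t) = (t - 6)(t - 9) / 18
  L_1(t) = (t - 3)(t - 9) / -9
  L_2(t) = (t - 3)(t - 6) / 18
Then p(t) = 34·L_0(t) + 160·L_1(t) + 376·L_2(t).
Expanding and collecting terms gives p(t) = 5t^2 - 3t - 2.
Check: p(9) = 376. ✓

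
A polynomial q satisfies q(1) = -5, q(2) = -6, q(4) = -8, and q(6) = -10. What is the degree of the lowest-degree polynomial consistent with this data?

1

Divided differences on the nodes 1, 2, 4, 6:
  order 0: -5  -6  -8  -10
  order 1: -1  -1  -1
  order 2: 0  0
  order 3: 0
The order-1 divided differences are all -1 (nonzero) and every higher order vanishes, so the data lies on a polynomial of degree exactly 1.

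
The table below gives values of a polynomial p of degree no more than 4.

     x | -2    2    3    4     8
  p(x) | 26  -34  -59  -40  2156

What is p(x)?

p(x) = x^4 - 3x^3 - 6x^2 - 3x + 4

Write p(x) = ax^4 + bx^3 + cx^2 + dx + e. Substituting each data point gives a linear system:
  16a - 8b + 4c - 2d + e = 26
  16a + 8b + 4c + 2d + e = -34
  81a + 27b + 9c + 3d + e = -59
  256a + 64b + 16c + 4d + e = -40
  4096a + 512b + 64c + 8d + e = 2156
Solving the system yields a = 1, b = -3, c = -6, d = -3, e = 4.
So p(x) = x⁴ - 3x³ - 6x² - 3x + 4.
Check: p(2) = -34. ✓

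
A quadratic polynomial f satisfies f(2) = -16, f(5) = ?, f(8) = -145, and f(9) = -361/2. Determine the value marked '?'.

-125/2

The 3 known points determine the degree-2 polynomial uniquely.
Write f(s) = as^2 + bs + c. Substituting each data point gives a linear system:
  4a + 2b + c = -16
  64a + 8b + c = -145
  81a + 9b + c = -361/2
Solving the system yields a = -2, b = -3/2, c = -5.
So f(s) = -2s^2 - (3/2)s - 5.
Then f(5) = -125/2.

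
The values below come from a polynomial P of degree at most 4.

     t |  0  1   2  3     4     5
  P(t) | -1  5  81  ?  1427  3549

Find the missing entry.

On equispaced nodes a degree-4 polynomial has vanishing fifth forward difference, so
  - P(0) + 5·P(1) - 10·P(2) + 10·P(3) - 5·P(4) + P(5) = 0.
Substituting the known values and solving for P(3):
  10·P(3) = 4370
  P(3) = 437.

437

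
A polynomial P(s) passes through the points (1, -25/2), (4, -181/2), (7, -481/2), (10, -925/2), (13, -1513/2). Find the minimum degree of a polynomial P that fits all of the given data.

Forward differences of the values at s = 1, 4, 7, 10, 13:
  P  : -25/2  -181/2  -481/2  -925/2  -1513/2
  Δ  : -78  -150  -222  -294
  Δ^2: -72  -72  -72
  Δ^3: 0  0
  Δ^4: 0
The second differences are constant (-72) and nonzero, while all higher differences vanish, so the minimal degree is 2.

2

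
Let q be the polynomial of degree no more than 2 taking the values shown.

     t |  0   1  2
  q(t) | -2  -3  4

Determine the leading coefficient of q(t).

Write q(t) = at^2 + bt + c. Substituting each data point gives a linear system:
  c = -2
  a + b + c = -3
  4a + 2b + c = 4
Solving the system yields a = 4, b = -5, c = -2.
So q(t) = 4t^2 - 5t - 2.
The leading coefficient is 4.

4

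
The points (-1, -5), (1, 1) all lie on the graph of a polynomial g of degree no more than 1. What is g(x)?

Write g(x) = ax + b. Substituting each data point gives a linear system:
  -a + b = -5
  a + b = 1
Solving the system yields a = 3, b = -2.
So g(x) = 3x - 2.
Check: g(-1) = -5. ✓

g(x) = 3x - 2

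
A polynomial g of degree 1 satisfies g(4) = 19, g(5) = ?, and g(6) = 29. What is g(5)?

The 2 known points determine the degree-1 polynomial uniquely.
Write g(t) = at + b. Substituting each data point gives a linear system:
  4a + b = 19
  6a + b = 29
Solving the system yields a = 5, b = -1.
So g(t) = 5t - 1.
Then g(5) = 24.

24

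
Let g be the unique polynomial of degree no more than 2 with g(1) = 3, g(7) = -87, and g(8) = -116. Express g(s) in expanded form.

g(s) = -2s^2 + s + 4

Using the Lagrange interpolation formula with nodes 1, 7, 8:
  L_0(s) = (s - 7)(s - 8) / 42
  L_1(s) = (s - 1)(s - 8) / -6
  L_2(s) = (s - 1)(s - 7) / 7
Then g(s) = 3·L_0(s) - 87·L_1(s) - 116·L_2(s).
Expanding and collecting terms gives g(s) = -2s^2 + s + 4.
Check: g(8) = -116. ✓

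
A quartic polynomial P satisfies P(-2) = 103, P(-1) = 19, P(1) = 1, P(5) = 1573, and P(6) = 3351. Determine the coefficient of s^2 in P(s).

4

Write P(s) = as^4 + bs^3 + cs^2 + ds + e. Substituting each data point gives a linear system:
  16a - 8b + 4c - 2d + e = 103
  a - b + c - d + e = 19
  a + b + c + d + e = 1
  625a + 125b + 25c + 5d + e = 1573
  1296a + 216b + 36c + 6d + e = 3351
Solving the system yields a = 3, b = -3, c = 4, d = -6, e = 3.
So P(s) = 3s^4 - 3s^3 + 4s^2 - 6s + 3.
The coefficient of s^2 is 4.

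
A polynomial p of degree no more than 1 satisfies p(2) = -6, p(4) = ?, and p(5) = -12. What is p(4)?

-10

The 2 known points determine the degree-1 polynomial uniquely.
Write p(s) = as + b. Substituting each data point gives a linear system:
  2a + b = -6
  5a + b = -12
Solving the system yields a = -2, b = -2.
So p(s) = -2s - 2.
Then p(4) = -10.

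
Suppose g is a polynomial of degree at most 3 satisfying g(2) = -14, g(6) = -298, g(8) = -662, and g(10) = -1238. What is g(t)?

g(t) = -t^3 - (5/2)t^2 + t + 2

Using the Lagrange interpolation formula with nodes 2, 6, 8, 10:
  L_0(t) = (t - 6)(t - 8)(t - 10) / -192
  L_1(t) = (t - 2)(t - 8)(t - 10) / 32
  L_2(t) = (t - 2)(t - 6)(t - 10) / -24
  L_3(t) = (t - 2)(t - 6)(t - 8) / 64
Then g(t) = -14·L_0(t) - 298·L_1(t) - 662·L_2(t) - 1238·L_3(t).
Expanding and collecting terms gives g(t) = -t³ - (5/2)t² + t + 2.
Check: g(6) = -298. ✓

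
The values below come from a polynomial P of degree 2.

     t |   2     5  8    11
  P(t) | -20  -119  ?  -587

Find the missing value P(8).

-308

On equispaced nodes a degree-2 polynomial has vanishing third forward difference, so
  - P(2) + 3·P(5) - 3·P(8) + P(11) = 0.
Substituting the known values and solving for P(8):
  -3·P(8) = 924
  P(8) = -308.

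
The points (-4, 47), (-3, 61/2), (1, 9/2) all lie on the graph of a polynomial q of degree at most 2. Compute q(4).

Using the Lagrange interpolation formula with nodes -4, -3, 1:
  L_0(u) = (u + 3)(u - 1) / 5
  L_1(u) = (u + 4)(u - 1) / -4
  L_2(u) = (u + 4)(u + 3) / 20
Then q(u) = 47·L_0(u) + 61/2·L_1(u) + 9/2·L_2(u).
Expanding and collecting terms gives q(u) = 2u² - (5/2)u + 5.
Evaluating at u = 4: q(4) = 27.

27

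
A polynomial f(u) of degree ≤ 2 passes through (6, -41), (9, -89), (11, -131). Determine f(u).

Write f(u) = au^2 + bu + c. Substituting each data point gives a linear system:
  36a + 6b + c = -41
  81a + 9b + c = -89
  121a + 11b + c = -131
Solving the system yields a = -1, b = -1, c = 1.
So f(u) = -u^2 - u + 1.
Check: f(6) = -41. ✓

f(u) = -u^2 - u + 1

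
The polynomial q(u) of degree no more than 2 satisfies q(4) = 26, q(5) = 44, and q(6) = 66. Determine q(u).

Using the Lagrange interpolation formula with nodes 4, 5, 6:
  L_0(u) = (u - 5)(u - 6) / 2
  L_1(u) = (u - 4)(u - 6) / -1
  L_2(u) = (u - 4)(u - 5) / 2
Then q(u) = 26·L_0(u) + 44·L_1(u) + 66·L_2(u).
Expanding and collecting terms gives q(u) = 2u^2 - 6.
Check: q(5) = 44. ✓

q(u) = 2u^2 - 6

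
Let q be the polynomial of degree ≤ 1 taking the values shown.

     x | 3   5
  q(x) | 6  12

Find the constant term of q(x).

Write q(x) = ax + b. Substituting each data point gives a linear system:
  3a + b = 6
  5a + b = 12
Solving the system yields a = 3, b = -3.
So q(x) = 3x - 3.
The constant term is -3.

-3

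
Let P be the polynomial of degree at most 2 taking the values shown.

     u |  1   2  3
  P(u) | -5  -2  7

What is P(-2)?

Using the Lagrange interpolation formula with nodes 1, 2, 3:
  L_0(u) = (u - 2)(u - 3) / 2
  L_1(u) = (u - 1)(u - 3) / -1
  L_2(u) = (u - 1)(u - 2) / 2
Then P(u) = -5·L_0(u) - 2·L_1(u) + 7·L_2(u).
Expanding and collecting terms gives P(u) = 3u² - 6u - 2.
Evaluating at u = -2: P(-2) = 22.

22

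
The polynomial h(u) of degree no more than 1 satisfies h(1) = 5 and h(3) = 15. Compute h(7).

Using the Lagrange interpolation formula with nodes 1, 3:
  L_0(u) = (u - 3) / -2
  L_1(u) = (u - 1) / 2
Then h(u) = 5·L_0(u) + 15·L_1(u).
Expanding and collecting terms gives h(u) = 5u.
Evaluating at u = 7: h(7) = 35.

35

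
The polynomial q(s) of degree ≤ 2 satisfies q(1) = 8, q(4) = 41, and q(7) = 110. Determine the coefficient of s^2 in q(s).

2

Write q(s) = as^2 + bs + c. Substituting each data point gives a linear system:
  a + b + c = 8
  16a + 4b + c = 41
  49a + 7b + c = 110
Solving the system yields a = 2, b = 1, c = 5.
So q(s) = 2s^2 + s + 5.
The leading coefficient is 2.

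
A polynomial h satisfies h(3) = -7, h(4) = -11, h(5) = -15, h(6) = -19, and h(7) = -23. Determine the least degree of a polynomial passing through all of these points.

1

Forward differences of the values at t = 3, 4, 5, 6, 7:
  h  : -7  -11  -15  -19  -23
  Δ  : -4  -4  -4  -4
  Δ^2: 0  0  0
  Δ^3: 0  0
  Δ^4: 0
The first differences are constant (-4) and nonzero, while all higher differences vanish, so the minimal degree is 1.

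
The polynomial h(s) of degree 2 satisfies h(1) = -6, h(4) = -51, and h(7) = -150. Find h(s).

Write h(s) = as^2 + bs + c. Substituting each data point gives a linear system:
  a + b + c = -6
  16a + 4b + c = -51
  49a + 7b + c = -150
Solving the system yields a = -3, b = 0, c = -3.
So h(s) = -3s^2 - 3.
Check: h(1) = -6. ✓

h(s) = -3s^2 - 3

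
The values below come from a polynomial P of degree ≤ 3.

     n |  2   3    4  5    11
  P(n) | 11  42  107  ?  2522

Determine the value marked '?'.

218

The 4 known points determine the degree-3 polynomial uniquely.
Write P(n) = an^3 + bn^2 + cn + d. Substituting each data point gives a linear system:
  8a + 4b + 2c + d = 11
  27a + 9b + 3c + d = 42
  64a + 16b + 4c + d = 107
  1331a + 121b + 11c + d = 2522
Solving the system yields a = 2, b = -1, c = -2, d = 3.
So P(n) = 2n^3 - n^2 - 2n + 3.
Then P(5) = 218.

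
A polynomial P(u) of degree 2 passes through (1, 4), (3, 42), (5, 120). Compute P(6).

174

Write P(u) = au^2 + bu + c. Substituting each data point gives a linear system:
  a + b + c = 4
  9a + 3b + c = 42
  25a + 5b + c = 120
Solving the system yields a = 5, b = -1, c = 0.
So P(u) = 5u^2 - u.
Then P(6) = 174.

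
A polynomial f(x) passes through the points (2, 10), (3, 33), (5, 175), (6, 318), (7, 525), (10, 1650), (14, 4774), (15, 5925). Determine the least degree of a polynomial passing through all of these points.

3

Divided differences on the nodes 2, 3, 5, 6, 7, 10, 14, 15:
  order 0: 10  33  175  318  525  1650  4774  5925
  order 1: 23  71  143  207  375  781  1151
  order 2: 16  24  32  42  58  74
  order 3: 2  2  2  2  2
  order 4: 0  0  0  0
  order 5: 0  0  0
  order 6: 0  0
  order 7: 0
The order-3 divided differences are all 2 (nonzero) and every higher order vanishes, so the data lies on a polynomial of degree exactly 3.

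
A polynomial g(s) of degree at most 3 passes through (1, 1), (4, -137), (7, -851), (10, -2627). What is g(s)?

g(s) = -3s^3 + 4s^2 - 3s + 3

Write g(s) = as^3 + bs^2 + cs + d. Substituting each data point gives a linear system:
  a + b + c + d = 1
  64a + 16b + 4c + d = -137
  343a + 49b + 7c + d = -851
  1000a + 100b + 10c + d = -2627
Solving the system yields a = -3, b = 4, c = -3, d = 3.
So g(s) = -3s^3 + 4s^2 - 3s + 3.
Check: g(10) = -2627. ✓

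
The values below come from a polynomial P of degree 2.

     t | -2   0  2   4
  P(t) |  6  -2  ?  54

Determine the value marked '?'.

14

The 3 known points determine the degree-2 polynomial uniquely.
Write P(t) = at^2 + bt + c. Substituting each data point gives a linear system:
  4a - 2b + c = 6
  c = -2
  16a + 4b + c = 54
Solving the system yields a = 3, b = 2, c = -2.
So P(t) = 3t^2 + 2t - 2.
Then P(2) = 14.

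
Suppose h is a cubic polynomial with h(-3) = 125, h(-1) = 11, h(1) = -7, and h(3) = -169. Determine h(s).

Write h(s) = as^3 + bs^2 + cs + d. Substituting each data point gives a linear system:
  -27a + 9b - 3c + d = 125
  -a + b - c + d = 11
  a + b + c + d = -7
  27a + 9b + 3c + d = -169
Solving the system yields a = -5, b = -3, c = -4, d = 5.
So h(s) = -5s^3 - 3s^2 - 4s + 5.
Check: h(-1) = 11. ✓

h(s) = -5s^3 - 3s^2 - 4s + 5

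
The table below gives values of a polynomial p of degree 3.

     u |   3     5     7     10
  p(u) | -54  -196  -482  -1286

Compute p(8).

-694

Write p(u) = au^3 + bu^2 + cu + d. Substituting each data point gives a linear system:
  27a + 9b + 3c + d = -54
  125a + 25b + 5c + d = -196
  343a + 49b + 7c + d = -482
  1000a + 100b + 10c + d = -1286
Solving the system yields a = -1, b = -3, c = 2, d = -6.
So p(u) = -u^3 - 3u^2 + 2u - 6.
Then p(8) = -694.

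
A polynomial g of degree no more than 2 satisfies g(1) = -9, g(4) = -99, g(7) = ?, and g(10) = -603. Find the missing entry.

On equispaced nodes a degree-2 polynomial has vanishing third forward difference, so
  - g(1) + 3·g(4) - 3·g(7) + g(10) = 0.
Substituting the known values and solving for g(7):
  -3·g(7) = 891
  g(7) = -297.

-297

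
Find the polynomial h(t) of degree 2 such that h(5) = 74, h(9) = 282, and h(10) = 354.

Write h(t) = at^2 + bt + c. Substituting each data point gives a linear system:
  25a + 5b + c = 74
  81a + 9b + c = 282
  100a + 10b + c = 354
Solving the system yields a = 4, b = -4, c = -6.
So h(t) = 4t^2 - 4t - 6.
Check: h(5) = 74. ✓

h(t) = 4t^2 - 4t - 6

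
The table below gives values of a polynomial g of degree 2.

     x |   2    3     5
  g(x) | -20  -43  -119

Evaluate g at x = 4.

Write g(x) = ax^2 + bx + c. Substituting each data point gives a linear system:
  4a + 2b + c = -20
  9a + 3b + c = -43
  25a + 5b + c = -119
Solving the system yields a = -5, b = 2, c = -4.
So g(x) = -5x² + 2x - 4.
Then g(4) = -76.

-76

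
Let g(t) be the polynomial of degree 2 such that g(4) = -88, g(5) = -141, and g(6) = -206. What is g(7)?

-283

Using the Lagrange interpolation formula with nodes 4, 5, 6:
  L_0(t) = (t - 5)(t - 6) / 2
  L_1(t) = (t - 4)(t - 6) / -1
  L_2(t) = (t - 4)(t - 5) / 2
Then g(t) = -88·L_0(t) - 141·L_1(t) - 206·L_2(t).
Expanding and collecting terms gives g(t) = -6t² + t + 4.
Evaluating at t = 7: g(7) = -283.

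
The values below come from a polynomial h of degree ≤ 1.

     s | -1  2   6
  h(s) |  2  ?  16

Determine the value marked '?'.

8

The 2 known points determine the degree-1 polynomial uniquely.
Write h(s) = as + b. Substituting each data point gives a linear system:
  -a + b = 2
  6a + b = 16
Solving the system yields a = 2, b = 4.
So h(s) = 2s + 4.
Then h(2) = 8.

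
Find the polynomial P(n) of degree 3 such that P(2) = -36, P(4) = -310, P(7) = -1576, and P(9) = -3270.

Write P(n) = an^3 + bn^2 + cn + d. Substituting each data point gives a linear system:
  8a + 4b + 2c + d = -36
  64a + 16b + 4c + d = -310
  343a + 49b + 7c + d = -1576
  729a + 81b + 9c + d = -3270
Solving the system yields a = -4, b = -5, c = 5, d = 6.
So P(n) = -4n³ - 5n² + 5n + 6.
Check: P(9) = -3270. ✓

P(n) = -4n^3 - 5n^2 + 5n + 6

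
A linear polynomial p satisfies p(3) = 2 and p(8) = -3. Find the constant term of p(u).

5

Write p(u) = au + b. Substituting each data point gives a linear system:
  3a + b = 2
  8a + b = -3
Solving the system yields a = -1, b = 5.
So p(u) = -u + 5.
The constant term is 5.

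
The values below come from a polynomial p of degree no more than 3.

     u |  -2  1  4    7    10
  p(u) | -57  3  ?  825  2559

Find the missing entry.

135

On equispaced nodes a degree-3 polynomial has vanishing fourth forward difference, so
  p(-2) - 4·p(1) + 6·p(4) - 4·p(7) + p(10) = 0.
Substituting the known values and solving for p(4):
  6·p(4) = 810
  p(4) = 135.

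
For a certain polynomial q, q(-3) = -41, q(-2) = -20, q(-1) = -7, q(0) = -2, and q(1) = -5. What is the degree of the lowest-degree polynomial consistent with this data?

Forward differences of the values at s = -3, -2, -1, 0, 1:
  q  : -41  -20  -7  -2  -5
  Δ  : 21  13  5  -3
  Δ^2: -8  -8  -8
  Δ^3: 0  0
  Δ^4: 0
The second differences are constant (-8) and nonzero, while all higher differences vanish, so the minimal degree is 2.

2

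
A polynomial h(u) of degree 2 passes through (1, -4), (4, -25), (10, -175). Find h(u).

h(u) = -2u^2 + 3u - 5

Write h(u) = au^2 + bu + c. Substituting each data point gives a linear system:
  a + b + c = -4
  16a + 4b + c = -25
  100a + 10b + c = -175
Solving the system yields a = -2, b = 3, c = -5.
So h(u) = -2u^2 + 3u - 5.
Check: h(10) = -175. ✓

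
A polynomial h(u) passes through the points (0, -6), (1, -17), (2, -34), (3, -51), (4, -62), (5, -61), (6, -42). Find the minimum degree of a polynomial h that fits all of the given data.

3

Forward differences of the values at u = 0, 1, 2, 3, 4, 5, 6:
  h  : -6  -17  -34  -51  -62  -61  -42
  Δ  : -11  -17  -17  -11  1  19
  Δ^2: -6  0  6  12  18
  Δ^3: 6  6  6  6
  Δ^4: 0  0  0
  Δ^5: 0  0
  Δ^6: 0
The third differences are constant (6) and nonzero, while all higher differences vanish, so the minimal degree is 3.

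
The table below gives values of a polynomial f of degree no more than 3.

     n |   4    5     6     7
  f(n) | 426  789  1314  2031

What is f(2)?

Forward differences of the values at n = 4, 5, 6, 7:
  f  : 426  789  1314  2031
  Δ  : 363  525  717
  Δ^2: 162  192
  Δ^3: 30
The third differences are constant, confirming degree 3.
Interpolating (Newton forward form) and evaluating at n = 2 gives f(2) = 66.

66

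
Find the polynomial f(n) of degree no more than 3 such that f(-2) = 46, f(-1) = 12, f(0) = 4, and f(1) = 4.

Write f(n) = an^3 + bn^2 + cn + d. Substituting each data point gives a linear system:
  -8a + 4b - 2c + d = 46
  -a + b - c + d = 12
  d = 4
  a + b + c + d = 4
Solving the system yields a = -3, b = 4, c = -1, d = 4.
So f(n) = -3n^3 + 4n^2 - n + 4.
Check: f(-2) = 46. ✓

f(n) = -3n^3 + 4n^2 - n + 4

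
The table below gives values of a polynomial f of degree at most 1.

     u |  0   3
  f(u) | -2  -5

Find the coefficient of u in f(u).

Write f(u) = au + b. Substituting each data point gives a linear system:
  b = -2
  3a + b = -5
Solving the system yields a = -1, b = -2.
So f(u) = -u - 2.
The leading coefficient is -1.

-1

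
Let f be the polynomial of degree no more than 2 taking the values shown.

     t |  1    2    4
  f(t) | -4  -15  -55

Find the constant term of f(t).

Write f(t) = at^2 + bt + c. Substituting each data point gives a linear system:
  a + b + c = -4
  4a + 2b + c = -15
  16a + 4b + c = -55
Solving the system yields a = -3, b = -2, c = 1.
So f(t) = -3t^2 - 2t + 1.
The constant term is 1.

1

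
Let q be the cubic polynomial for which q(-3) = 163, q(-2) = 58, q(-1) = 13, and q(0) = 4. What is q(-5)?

Using the Lagrange interpolation formula with nodes -3, -2, -1, 0:
  L_0(s) = (s + 2)(s + 1)s / -6
  L_1(s) = (s + 3)(s + 1)s / 2
  L_2(s) = (s + 3)(s + 2)s / -2
  L_3(s) = (s + 3)(s + 2)(s + 1) / 6
Then q(s) = 163·L_0(s) + 58·L_1(s) + 13·L_2(s) + 4·L_3(s).
Expanding and collecting terms gives q(s) = -4s^3 + 6s^2 + s + 4.
Evaluating at s = -5: q(-5) = 649.

649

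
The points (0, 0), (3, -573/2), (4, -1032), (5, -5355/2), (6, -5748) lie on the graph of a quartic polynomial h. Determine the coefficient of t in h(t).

Write h(t) = at^4 + bt^3 + ct^2 + dt + e. Substituting each data point gives a linear system:
  e = 0
  81a + 27b + 9c + 3d + e = -573/2
  256a + 64b + 16c + 4d + e = -1032
  625a + 125b + 25c + 5d + e = -5355/2
  1296a + 216b + 36c + 6d + e = -5748
Solving the system yields a = -5, b = 5/2, c = 5, d = 2, e = 0.
So h(t) = -5t^4 + (5/2)t^3 + 5t^2 + 2t.
The coefficient of t is 2.

2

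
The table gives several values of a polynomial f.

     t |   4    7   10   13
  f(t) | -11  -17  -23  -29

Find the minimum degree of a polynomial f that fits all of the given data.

1

Forward differences of the values at t = 4, 7, 10, 13:
  f  : -11  -17  -23  -29
  Δ  : -6  -6  -6
  Δ^2: 0  0
  Δ^3: 0
The first differences are constant (-6) and nonzero, while all higher differences vanish, so the minimal degree is 1.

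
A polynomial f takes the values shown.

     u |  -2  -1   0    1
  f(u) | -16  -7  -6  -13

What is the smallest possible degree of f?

2

Forward differences of the values at u = -2, -1, 0, 1:
  f  : -16  -7  -6  -13
  Δ  : 9  1  -7
  Δ^2: -8  -8
  Δ^3: 0
The second differences are constant (-8) and nonzero, while all higher differences vanish, so the minimal degree is 2.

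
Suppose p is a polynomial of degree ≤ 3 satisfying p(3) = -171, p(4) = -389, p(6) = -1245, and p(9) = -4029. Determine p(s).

p(s) = -5s^3 - 5s^2 + 2s + 3

Write p(s) = as^3 + bs^2 + cs + d. Substituting each data point gives a linear system:
  27a + 9b + 3c + d = -171
  64a + 16b + 4c + d = -389
  216a + 36b + 6c + d = -1245
  729a + 81b + 9c + d = -4029
Solving the system yields a = -5, b = -5, c = 2, d = 3.
So p(s) = -5s³ - 5s² + 2s + 3.
Check: p(4) = -389. ✓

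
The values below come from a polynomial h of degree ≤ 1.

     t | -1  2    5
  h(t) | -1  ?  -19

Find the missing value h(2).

-10

The 2 known points determine the degree-1 polynomial uniquely.
Write h(t) = at + b. Substituting each data point gives a linear system:
  -a + b = -1
  5a + b = -19
Solving the system yields a = -3, b = -4.
So h(t) = -3t - 4.
Then h(2) = -10.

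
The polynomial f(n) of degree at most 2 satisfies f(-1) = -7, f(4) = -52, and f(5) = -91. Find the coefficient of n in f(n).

6

Write f(n) = an^2 + bn + c. Substituting each data point gives a linear system:
  a - b + c = -7
  16a + 4b + c = -52
  25a + 5b + c = -91
Solving the system yields a = -5, b = 6, c = 4.
So f(n) = -5n^2 + 6n + 4.
The coefficient of n is 6.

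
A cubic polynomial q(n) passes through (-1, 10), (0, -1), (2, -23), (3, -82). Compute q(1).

Write q(n) = an^3 + bn^2 + cn + d. Substituting each data point gives a linear system:
  -a + b - c + d = 10
  d = -1
  8a + 4b + 2c + d = -23
  27a + 9b + 3c + d = -82
Solving the system yields a = -4, b = 4, c = -3, d = -1.
So q(n) = -4n^3 + 4n^2 - 3n - 1.
Then q(1) = -4.

-4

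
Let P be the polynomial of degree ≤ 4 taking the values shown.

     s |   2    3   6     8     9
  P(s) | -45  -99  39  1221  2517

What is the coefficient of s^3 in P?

-5

Write P(s) = as^4 + bs^3 + cs^2 + ds + e. Substituting each data point gives a linear system:
  16a + 8b + 4c + 2d + e = -45
  81a + 27b + 9c + 3d + e = -99
  1296a + 216b + 36c + 6d + e = 39
  4096a + 512b + 64c + 8d + e = 1221
  6561a + 729b + 81c + 9d + e = 2517
Solving the system yields a = 1, b = -5, c = -5, d = 1, e = -3.
So P(s) = s⁴ - 5s³ - 5s² + s - 3.
The coefficient of s^3 is -5.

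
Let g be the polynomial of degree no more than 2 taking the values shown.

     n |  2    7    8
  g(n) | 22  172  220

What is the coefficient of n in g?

3

Write g(n) = an^2 + bn + c. Substituting each data point gives a linear system:
  4a + 2b + c = 22
  49a + 7b + c = 172
  64a + 8b + c = 220
Solving the system yields a = 3, b = 3, c = 4.
So g(n) = 3n² + 3n + 4.
The coefficient of n is 3.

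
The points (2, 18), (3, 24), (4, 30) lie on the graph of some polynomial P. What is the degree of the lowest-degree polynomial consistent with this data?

1

Forward differences of the values at t = 2, 3, 4:
  P  : 18  24  30
  Δ  : 6  6
  Δ^2: 0
The first differences are constant (6) and nonzero, while all higher differences vanish, so the minimal degree is 1.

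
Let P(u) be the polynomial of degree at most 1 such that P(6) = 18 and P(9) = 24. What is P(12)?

Using the Lagrange interpolation formula with nodes 6, 9:
  L_0(u) = (u - 9) / -3
  L_1(u) = (u - 6) / 3
Then P(u) = 18·L_0(u) + 24·L_1(u).
Expanding and collecting terms gives P(u) = 2u + 6.
Evaluating at u = 12: P(12) = 30.

30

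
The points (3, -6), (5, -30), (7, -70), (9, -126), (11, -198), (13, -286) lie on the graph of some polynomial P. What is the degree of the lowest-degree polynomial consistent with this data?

Forward differences of the values at t = 3, 5, 7, 9, 11, 13:
  P  : -6  -30  -70  -126  -198  -286
  Δ  : -24  -40  -56  -72  -88
  Δ^2: -16  -16  -16  -16
  Δ^3: 0  0  0
  Δ^4: 0  0
  Δ^5: 0
The second differences are constant (-16) and nonzero, while all higher differences vanish, so the minimal degree is 2.

2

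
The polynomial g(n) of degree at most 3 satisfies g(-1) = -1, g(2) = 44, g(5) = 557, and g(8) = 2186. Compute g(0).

Forward differences of the values at n = -1, 2, 5, 8:
  g  : -1  44  557  2186
  Δ  : 45  513  1629
  Δ^2: 468  1116
  Δ^3: 648
The third differences are constant, confirming degree 3.
Interpolating (Newton forward form) and evaluating at n = 0 gives g(0) = 2.

2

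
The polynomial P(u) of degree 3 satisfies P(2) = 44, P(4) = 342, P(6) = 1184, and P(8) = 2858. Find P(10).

Write P(u) = au^3 + bu^2 + cu + d. Substituting each data point gives a linear system:
  8a + 4b + 2c + d = 44
  64a + 16b + 4c + d = 342
  216a + 36b + 6c + d = 1184
  512a + 64b + 8c + d = 2858
Solving the system yields a = 6, b = -4, c = 5, d = 2.
So P(u) = 6u^3 - 4u^2 + 5u + 2.
Then P(10) = 5652.

5652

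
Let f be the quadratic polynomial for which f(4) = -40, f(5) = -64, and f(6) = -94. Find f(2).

-10

Write f(u) = au^2 + bu + c. Substituting each data point gives a linear system:
  16a + 4b + c = -40
  25a + 5b + c = -64
  36a + 6b + c = -94
Solving the system yields a = -3, b = 3, c = -4.
So f(u) = -3u^2 + 3u - 4.
Then f(2) = -10.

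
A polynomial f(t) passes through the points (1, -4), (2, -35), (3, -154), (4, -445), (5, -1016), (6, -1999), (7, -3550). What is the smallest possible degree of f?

4

Forward differences of the values at t = 1, 2, 3, 4, 5, 6, 7:
  f  : -4  -35  -154  -445  -1016  -1999  -3550
  Δ  : -31  -119  -291  -571  -983  -1551
  Δ^2: -88  -172  -280  -412  -568
  Δ^3: -84  -108  -132  -156
  Δ^4: -24  -24  -24
  Δ^5: 0  0
  Δ^6: 0
The fourth differences are constant (-24) and nonzero, while all higher differences vanish, so the minimal degree is 4.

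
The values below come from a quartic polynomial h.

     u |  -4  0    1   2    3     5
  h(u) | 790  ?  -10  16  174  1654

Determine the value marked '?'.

The 5 known points determine the degree-4 polynomial uniquely.
Write h(u) = au^4 + bu^3 + cu^2 + du + e. Substituting each data point gives a linear system:
  256a - 64b + 16c - 4d + e = 790
  a + b + c + d + e = -10
  16a + 8b + 4c + 2d + e = 16
  81a + 27b + 9c + 3d + e = 174
  625a + 125b + 25c + 5d + e = 1654
Solving the system yields a = 3, b = -1, c = -3, d = -3, e = -6.
So h(u) = 3u^4 - u^3 - 3u^2 - 3u - 6.
Then h(0) = -6.

-6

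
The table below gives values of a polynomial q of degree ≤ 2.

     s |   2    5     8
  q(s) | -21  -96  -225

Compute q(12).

-481

Forward differences of the values at s = 2, 5, 8:
  q  : -21  -96  -225
  Δ  : -75  -129
  Δ^2: -54
The second differences are constant, confirming degree 2.
Interpolating (Newton forward form) and evaluating at s = 12 gives q(12) = -481.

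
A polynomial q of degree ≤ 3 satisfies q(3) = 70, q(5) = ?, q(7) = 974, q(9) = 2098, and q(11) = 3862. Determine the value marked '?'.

346

On equispaced nodes a degree-3 polynomial has vanishing fourth forward difference, so
  q(3) - 4·q(5) + 6·q(7) - 4·q(9) + q(11) = 0.
Substituting the known values and solving for q(5):
  -4·q(5) = -1384
  q(5) = 346.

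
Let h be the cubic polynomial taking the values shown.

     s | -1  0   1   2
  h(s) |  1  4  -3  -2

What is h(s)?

h(s) = 3s^3 - 5s^2 - 5s + 4

Using the Lagrange interpolation formula with nodes -1, 0, 1, 2:
  L_0(s) = s(s - 1)(s - 2) / -6
  L_1(s) = (s + 1)(s - 1)(s - 2) / 2
  L_2(s) = (s + 1)s(s - 2) / -2
  L_3(s) = (s + 1)s(s - 1) / 6
Then h(s) = 1·L_0(s) + 4·L_1(s) - 3·L_2(s) - 2·L_3(s).
Expanding and collecting terms gives h(s) = 3s^3 - 5s^2 - 5s + 4.
Check: h(1) = -3. ✓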